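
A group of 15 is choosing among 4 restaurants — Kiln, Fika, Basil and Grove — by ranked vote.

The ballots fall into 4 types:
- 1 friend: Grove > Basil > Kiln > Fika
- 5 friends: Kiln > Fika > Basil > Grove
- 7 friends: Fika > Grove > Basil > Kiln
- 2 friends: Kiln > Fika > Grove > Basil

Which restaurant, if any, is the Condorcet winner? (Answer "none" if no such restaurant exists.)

Check each pair by majority over 15 ballots:
Kiln vs Fika: Kiln is ranked higher on 1+5+2 = 8 ballots, Fika on 7. Kiln wins 8–7.
Kiln vs Basil: Basil, 8–7.
Kiln vs Grove: 5+2 = 7 for Kiln, 8 for Grove — Grove by 8–7.
Fika vs Basil: Fika is ranked higher on 5+7+2 = 14 ballots, Basil on 1. Fika wins 14–1.
Fika vs Grove: 14 to 1, Fika.
Basil vs Grove: Grove, 10–5.
Each restaurant drops at least one matchup (Kiln loses to Basil; Fika loses to Kiln; Basil loses to Fika; Grove loses to Fika); the cycle Kiln > Fika > Basil > Kiln rules out a Condorcet winner.

none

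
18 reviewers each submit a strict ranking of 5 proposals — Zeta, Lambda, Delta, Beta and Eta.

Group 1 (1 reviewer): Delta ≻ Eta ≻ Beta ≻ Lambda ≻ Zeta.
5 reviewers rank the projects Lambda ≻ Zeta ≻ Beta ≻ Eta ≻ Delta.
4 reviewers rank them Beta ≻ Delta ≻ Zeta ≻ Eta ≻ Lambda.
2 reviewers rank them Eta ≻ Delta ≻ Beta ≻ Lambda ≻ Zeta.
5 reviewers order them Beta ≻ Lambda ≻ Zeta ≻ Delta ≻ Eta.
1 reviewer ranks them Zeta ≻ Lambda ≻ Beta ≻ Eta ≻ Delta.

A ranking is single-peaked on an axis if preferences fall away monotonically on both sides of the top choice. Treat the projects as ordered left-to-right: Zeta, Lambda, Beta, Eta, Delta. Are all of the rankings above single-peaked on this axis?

no

Axis positions: Zeta=1, Lambda=2, Beta=3, Eta=4, Delta=5.
Group 1 (peak Delta at position 5): ranking walks positions 5-4-3-2-1, expanding outward from the peak — single-peaked.
Group 2 (peak Lambda at position 2): ranking walks positions 2-1-3-4-5, expanding outward from the peak — single-peaked.
Group 3: ranking walks positions 3-5-1-4-2; Delta is ranked above Eta even though Eta lies between Delta and the peak Beta on the axis — preferences dip and rise again. Not single-peaked.
Group 4 (peak Eta at position 4): ranking walks positions 4-5-3-2-1, expanding outward from the peak — single-peaked.
Group 5: ranking walks positions 3-2-1-5-4; Delta is ranked above Eta even though Eta lies between Delta and the peak Beta on the axis — preferences dip and rise again. Not single-peaked.
Group 6 (peak Zeta at position 1): ranking walks positions 1-2-3-4-5, expanding outward from the peak — single-peaked.
Group 3 violates single-peakedness, so the profile is not single-peaked on this axis.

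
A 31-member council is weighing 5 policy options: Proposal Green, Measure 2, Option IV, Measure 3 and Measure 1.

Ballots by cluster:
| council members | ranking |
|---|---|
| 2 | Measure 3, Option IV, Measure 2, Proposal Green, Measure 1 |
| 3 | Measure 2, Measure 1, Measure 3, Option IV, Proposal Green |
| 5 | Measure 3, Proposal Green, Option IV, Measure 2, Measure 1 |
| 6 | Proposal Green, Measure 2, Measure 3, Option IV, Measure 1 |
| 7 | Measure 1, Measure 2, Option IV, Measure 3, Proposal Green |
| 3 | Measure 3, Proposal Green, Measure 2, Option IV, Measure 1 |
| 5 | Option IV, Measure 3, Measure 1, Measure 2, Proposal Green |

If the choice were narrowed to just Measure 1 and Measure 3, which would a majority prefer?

Ballots ranking Measure 1 above Measure 3: 3 + 7 = 10.
Ballots ranking Measure 3 above Measure 1: 31 − 10 = 21.
Measure 3 wins the head-to-head 21–10.

Measure 3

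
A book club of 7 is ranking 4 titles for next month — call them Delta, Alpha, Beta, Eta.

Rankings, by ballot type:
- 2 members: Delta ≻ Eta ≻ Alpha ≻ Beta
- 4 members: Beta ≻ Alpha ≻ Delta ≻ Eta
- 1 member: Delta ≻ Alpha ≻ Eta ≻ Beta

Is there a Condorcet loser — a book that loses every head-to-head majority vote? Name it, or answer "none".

Head-to-head results (7 members):
Delta vs Alpha: Alpha wins 4–3.
Delta vs Beta: Delta preferred on 2+1 = 3 ballots; Beta wins 4–3.
Delta vs Eta: Delta wins 7–0.
Alpha vs Beta: Beta wins 4–3.
Alpha vs Eta: 4+1 = 5 for Alpha, 2 for Eta — Alpha by 5–2.
Beta vs Eta: 4 for Beta, 3 for Eta — Beta by 4–3.
Eta loses to every other book — it is the Condorcet loser.

Eta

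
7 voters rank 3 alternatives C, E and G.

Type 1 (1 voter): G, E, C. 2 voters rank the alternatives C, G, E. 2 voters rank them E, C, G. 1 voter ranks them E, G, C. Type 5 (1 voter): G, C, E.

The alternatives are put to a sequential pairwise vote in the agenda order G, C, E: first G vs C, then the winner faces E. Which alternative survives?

E

Round 1: G vs C — 3–4, C advances.
Round 2: C vs E — 3–4, E advances.
The agenda winner is E.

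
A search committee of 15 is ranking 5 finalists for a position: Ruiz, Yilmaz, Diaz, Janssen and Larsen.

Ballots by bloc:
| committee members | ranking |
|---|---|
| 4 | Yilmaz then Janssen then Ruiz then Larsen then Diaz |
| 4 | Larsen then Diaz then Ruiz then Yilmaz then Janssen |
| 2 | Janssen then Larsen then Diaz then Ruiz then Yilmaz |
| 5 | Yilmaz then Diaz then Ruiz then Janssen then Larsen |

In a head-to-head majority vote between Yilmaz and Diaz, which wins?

Ballots ranking Yilmaz above Diaz: 4 + 5 = 9.
Ballots ranking Diaz above Yilmaz: 15 − 9 = 6.
Yilmaz wins the head-to-head 9–6.

Yilmaz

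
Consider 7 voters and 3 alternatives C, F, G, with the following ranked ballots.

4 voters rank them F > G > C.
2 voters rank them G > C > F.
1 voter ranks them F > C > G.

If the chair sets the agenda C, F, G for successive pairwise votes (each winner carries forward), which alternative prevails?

Round 1: C vs F — 2–5, F advances.
Round 2: F vs G — 5–2, F advances.
F survives the agenda.

F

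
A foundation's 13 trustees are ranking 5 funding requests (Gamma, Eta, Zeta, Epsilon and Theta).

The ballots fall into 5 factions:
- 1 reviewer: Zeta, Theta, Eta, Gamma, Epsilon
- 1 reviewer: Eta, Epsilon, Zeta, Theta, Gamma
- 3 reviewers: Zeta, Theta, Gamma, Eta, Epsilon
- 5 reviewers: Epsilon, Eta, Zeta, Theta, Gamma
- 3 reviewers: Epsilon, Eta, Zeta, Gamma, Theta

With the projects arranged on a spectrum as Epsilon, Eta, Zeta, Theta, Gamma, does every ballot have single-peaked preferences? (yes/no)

no

Axis positions: Epsilon=1, Eta=2, Zeta=3, Theta=4, Gamma=5.
Faction 1 (peak Zeta at position 3): ranking walks positions 3-4-2-5-1, expanding outward from the peak — single-peaked.
Faction 2 (peak Eta at position 2): ranking walks positions 2-1-3-4-5, expanding outward from the peak — single-peaked.
Faction 3 (peak Zeta at position 3): ranking walks positions 3-4-5-2-1, expanding outward from the peak — single-peaked.
Faction 4 (peak Epsilon at position 1): ranking walks positions 1-2-3-4-5, expanding outward from the peak — single-peaked.
Faction 5: ranking walks positions 1-2-3-5-4; Gamma is ranked above Theta even though Theta lies between Gamma and the peak Epsilon on the axis — preferences dip and rise again. Not single-peaked.
Faction 5 violates single-peakedness, so the profile is not single-peaked on this axis.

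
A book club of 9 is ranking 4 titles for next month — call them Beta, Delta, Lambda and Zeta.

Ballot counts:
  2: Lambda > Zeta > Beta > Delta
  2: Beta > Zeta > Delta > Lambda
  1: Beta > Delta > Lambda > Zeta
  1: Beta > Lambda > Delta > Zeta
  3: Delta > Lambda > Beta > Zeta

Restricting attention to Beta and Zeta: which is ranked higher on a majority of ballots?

Ballots ranking Beta above Zeta: 2 + 1 + 1 + 3 = 7.
Ballots ranking Zeta above Beta: 9 − 7 = 2.
Beta wins the head-to-head 7–2.

Beta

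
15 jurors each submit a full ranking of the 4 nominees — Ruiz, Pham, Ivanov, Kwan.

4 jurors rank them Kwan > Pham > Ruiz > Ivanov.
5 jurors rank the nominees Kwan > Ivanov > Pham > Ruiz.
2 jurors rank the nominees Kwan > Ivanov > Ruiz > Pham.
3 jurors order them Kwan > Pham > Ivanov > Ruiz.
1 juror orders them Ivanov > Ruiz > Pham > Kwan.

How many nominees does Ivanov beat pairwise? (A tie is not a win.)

2

Ivanov against each rival (15 jurors):
Ivanov–Ruiz: Ivanov 11–4.
Ivanov vs Pham: Ivanov preferred on 5+2+1 = 8 ballots; Ivanov wins 8–7.
Ivanov vs Kwan: Kwan wins 14–1.
Ivanov beats Ruiz, Pham; loses to Kwan — 2 pairwise wins.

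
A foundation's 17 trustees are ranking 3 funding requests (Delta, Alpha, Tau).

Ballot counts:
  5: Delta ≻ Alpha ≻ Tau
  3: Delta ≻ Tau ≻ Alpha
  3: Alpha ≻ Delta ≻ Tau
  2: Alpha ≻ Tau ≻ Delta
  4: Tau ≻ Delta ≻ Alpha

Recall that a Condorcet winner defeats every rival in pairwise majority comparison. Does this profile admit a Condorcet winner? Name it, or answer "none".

Delta

Check each pair by majority over 17 ballots:
Delta vs Alpha: Delta wins 12–5.
Delta–Tau: Delta 11–6.
Alpha vs Tau: 5+3+2 = 10 for Alpha, 7 for Tau — Alpha by 10–7.
Delta beats each of Alpha, Tau — Delta is the Condorcet winner.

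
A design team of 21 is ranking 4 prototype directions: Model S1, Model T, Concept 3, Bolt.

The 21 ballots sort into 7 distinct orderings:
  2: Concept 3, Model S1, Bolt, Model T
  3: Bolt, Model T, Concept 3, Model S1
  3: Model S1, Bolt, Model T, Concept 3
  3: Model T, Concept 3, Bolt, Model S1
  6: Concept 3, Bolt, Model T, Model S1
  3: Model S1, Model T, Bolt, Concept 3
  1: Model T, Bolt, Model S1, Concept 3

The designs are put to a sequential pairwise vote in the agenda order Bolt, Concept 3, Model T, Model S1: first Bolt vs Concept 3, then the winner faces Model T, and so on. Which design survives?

Model T

Round 1: Bolt vs Concept 3 — 10–11, Concept 3 advances.
Round 2: Concept 3 vs Model T — 8–13, Model T advances.
Round 3: Model T vs Model S1 — 13–8, Model T advances.
The agenda winner is Model T.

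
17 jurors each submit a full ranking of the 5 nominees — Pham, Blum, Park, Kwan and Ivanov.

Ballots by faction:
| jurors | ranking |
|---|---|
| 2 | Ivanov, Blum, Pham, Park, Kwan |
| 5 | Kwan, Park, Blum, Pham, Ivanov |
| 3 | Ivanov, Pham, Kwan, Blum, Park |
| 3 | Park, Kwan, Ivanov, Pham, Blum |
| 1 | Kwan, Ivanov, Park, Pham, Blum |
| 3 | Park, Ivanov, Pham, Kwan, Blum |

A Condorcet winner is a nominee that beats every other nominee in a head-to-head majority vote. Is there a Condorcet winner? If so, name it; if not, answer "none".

Kwan

Head-to-head results (17 jurors):
Pham vs Blum: Pham, 10–7.
Pham vs Park: Park, 12–5.
Pham vs Kwan: Kwan, 9–8.
Pham–Ivanov: Ivanov 12–5.
Blum vs Park: Park wins 12–5.
Blum vs Kwan: Kwan wins 15–2.
Blum–Ivanov: Ivanov 12–5.
Park–Kwan: Kwan 9–8.
Park–Ivanov: Park 11–6.
Kwan vs Ivanov: Kwan wins 9–8.
Only Kwan has no losses; Kwan is the Condorcet winner.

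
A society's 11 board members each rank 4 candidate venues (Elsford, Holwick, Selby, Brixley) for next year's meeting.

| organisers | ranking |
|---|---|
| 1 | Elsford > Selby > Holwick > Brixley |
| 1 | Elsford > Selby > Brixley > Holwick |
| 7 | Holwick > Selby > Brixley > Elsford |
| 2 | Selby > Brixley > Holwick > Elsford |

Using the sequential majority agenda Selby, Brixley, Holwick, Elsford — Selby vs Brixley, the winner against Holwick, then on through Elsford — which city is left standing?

Holwick

Round 1: Selby vs Brixley — 11–0, Selby advances.
Round 2: Selby vs Holwick — 4–7, Holwick advances.
Round 3: Holwick vs Elsford — 9–2, Holwick advances.
Holwick survives the agenda.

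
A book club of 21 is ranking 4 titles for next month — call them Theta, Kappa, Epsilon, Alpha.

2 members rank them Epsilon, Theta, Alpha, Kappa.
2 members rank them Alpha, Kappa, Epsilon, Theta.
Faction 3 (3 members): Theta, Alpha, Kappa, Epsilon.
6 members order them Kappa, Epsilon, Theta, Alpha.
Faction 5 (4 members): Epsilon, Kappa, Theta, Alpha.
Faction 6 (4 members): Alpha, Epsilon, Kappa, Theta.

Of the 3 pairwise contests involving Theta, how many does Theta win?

1

Theta against each rival (21 members):
Theta vs Kappa: Kappa, 16–5.
Theta vs Epsilon: Epsilon, 18–3.
Theta vs Alpha: Theta is ranked higher on 2+3+6+4 = 15 ballots, Alpha on 6. Theta wins 15–6.
Theta beats Alpha; loses to Kappa, Epsilon — 1 pairwise win.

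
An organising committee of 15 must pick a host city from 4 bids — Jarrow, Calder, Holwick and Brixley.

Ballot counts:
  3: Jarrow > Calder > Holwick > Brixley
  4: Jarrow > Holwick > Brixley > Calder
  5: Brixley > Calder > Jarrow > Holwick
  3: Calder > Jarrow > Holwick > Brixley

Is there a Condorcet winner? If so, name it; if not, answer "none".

none

Head-to-head results (15 organisers):
Jarrow–Calder: Calder 8–7.
Jarrow vs Holwick: Jarrow wins 15–0.
Jarrow vs Brixley: Jarrow wins 10–5.
Calder vs Holwick: Calder wins 11–4.
Calder–Brixley: Brixley 9–6.
Holwick vs Brixley: Holwick, 10–5.
No city is unbeaten: Jarrow loses to Calder; Calder loses to Brixley; Holwick loses to Jarrow; Brixley loses to Jarrow. In particular Jarrow → Brixley → Calder → Jarrow is a majority cycle — no Condorcet winner exists.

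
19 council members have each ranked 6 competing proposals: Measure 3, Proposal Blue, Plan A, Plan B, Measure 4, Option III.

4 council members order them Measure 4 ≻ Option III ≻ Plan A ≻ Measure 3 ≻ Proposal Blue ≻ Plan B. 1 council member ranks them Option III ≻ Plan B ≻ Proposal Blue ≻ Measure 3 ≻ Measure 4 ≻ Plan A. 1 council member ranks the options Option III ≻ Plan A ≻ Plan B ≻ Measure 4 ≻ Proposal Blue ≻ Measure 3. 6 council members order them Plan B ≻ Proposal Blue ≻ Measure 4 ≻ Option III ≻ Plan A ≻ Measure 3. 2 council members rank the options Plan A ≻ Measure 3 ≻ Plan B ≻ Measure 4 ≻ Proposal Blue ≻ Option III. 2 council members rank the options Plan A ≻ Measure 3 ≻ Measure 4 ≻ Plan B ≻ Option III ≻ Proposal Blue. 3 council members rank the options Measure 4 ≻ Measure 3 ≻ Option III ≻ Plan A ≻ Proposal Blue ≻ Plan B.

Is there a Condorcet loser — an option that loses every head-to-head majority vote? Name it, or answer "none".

Pairwise majorities:
Measure 3 vs Proposal Blue: 11 to 8, Measure 3.
Measure 3–Plan A: Plan A 15–4.
Measure 3 vs Plan B: 11 to 8, Measure 3.
Measure 3 vs Measure 4: Measure 4, 14–5.
Measure 3–Option III: Option III 12–7.
Proposal Blue vs Plan A: Proposal Blue is ranked higher on 1+6 = 7 ballots, Plan A on 12. Plan A wins 12–7.
Proposal Blue vs Plan B: Plan B wins 12–7.
Proposal Blue–Measure 4: Measure 4 12–7.
Proposal Blue vs Option III: Option III wins 11–8.
Plan A vs Plan B: 12 to 7, Plan A.
Plan A vs Measure 4: 5 to 14, Measure 4.
Plan A vs Option III: 2+2 = 4 for Plan A, 15 for Option III — Option III by 15–4.
Plan B vs Measure 4: Plan B is ranked higher on 1+1+6+2 = 10 ballots, Measure 4 on 9. Plan B wins 10–9.
Plan B–Option III: Plan B 10–9.
Measure 4 vs Option III: 4+6+2+2+3 = 17 for Measure 4, 2 for Option III — Measure 4 by 17–2.
Only Proposal Blue has no wins; Proposal Blue is the Condorcet loser.

Proposal Blue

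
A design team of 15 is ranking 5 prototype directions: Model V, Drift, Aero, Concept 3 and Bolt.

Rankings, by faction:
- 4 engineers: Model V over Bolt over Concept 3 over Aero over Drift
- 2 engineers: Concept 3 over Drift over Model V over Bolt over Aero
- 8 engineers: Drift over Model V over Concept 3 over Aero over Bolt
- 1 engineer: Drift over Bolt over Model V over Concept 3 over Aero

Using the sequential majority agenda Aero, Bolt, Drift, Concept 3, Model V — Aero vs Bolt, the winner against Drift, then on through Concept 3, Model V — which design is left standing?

Round 1: Aero vs Bolt — 8–7, Aero advances.
Round 2: Aero vs Drift — 4–11, Drift advances.
Round 3: Drift vs Concept 3 — 9–6, Drift advances.
Round 4: Drift vs Model V — 11–4, Drift advances.
Drift survives the agenda.

Drift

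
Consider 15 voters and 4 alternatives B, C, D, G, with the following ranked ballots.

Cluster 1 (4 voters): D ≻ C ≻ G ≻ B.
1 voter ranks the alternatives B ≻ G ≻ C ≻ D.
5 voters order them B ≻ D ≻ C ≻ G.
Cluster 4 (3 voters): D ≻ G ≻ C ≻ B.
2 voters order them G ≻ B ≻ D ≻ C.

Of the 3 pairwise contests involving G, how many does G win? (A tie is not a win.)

1

G against each rival (15 voters):
G vs B: G wins 9–6.
G vs C: C wins 9–6.
G vs D: G preferred on 1+2 = 3 ballots; D wins 12–3.
G beats B; loses to C, D — 1 pairwise win.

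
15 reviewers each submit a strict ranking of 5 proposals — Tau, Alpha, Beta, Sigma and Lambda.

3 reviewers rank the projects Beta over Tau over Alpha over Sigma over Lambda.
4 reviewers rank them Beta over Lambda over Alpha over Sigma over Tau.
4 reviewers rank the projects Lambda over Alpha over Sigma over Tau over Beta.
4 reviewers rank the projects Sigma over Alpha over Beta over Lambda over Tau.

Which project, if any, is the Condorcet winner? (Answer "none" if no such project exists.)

Pairwise majorities:
Tau vs Alpha: Tau preferred on 3 ballots; Alpha wins 12–3.
Tau vs Beta: Tau is ranked higher on 4 ballots, Beta on 11. Beta wins 11–4.
Tau vs Sigma: Tau is ranked higher on 3 ballots, Sigma on 12. Sigma wins 12–3.
Tau vs Lambda: 3 to 12, Lambda.
Alpha vs Beta: 8 to 7, Alpha.
Alpha vs Sigma: Alpha is ranked higher on 3+4+4 = 11 ballots, Sigma on 4. Alpha wins 11–4.
Alpha vs Lambda: 7 to 8, Lambda.
Beta vs Sigma: Beta preferred on 3+4 = 7 ballots; Sigma wins 8–7.
Beta vs Lambda: 3+4+4 = 11 for Beta, 4 for Lambda — Beta by 11–4.
Sigma vs Lambda: 3+4 = 7 for Sigma, 8 for Lambda — Lambda by 8–7.
Each project drops at least one matchup (Tau loses to Alpha; Alpha loses to Lambda; Beta loses to Alpha; Sigma loses to Alpha; Lambda loses to Beta); the cycle Alpha > Beta > Lambda > Alpha rules out a Condorcet winner.

none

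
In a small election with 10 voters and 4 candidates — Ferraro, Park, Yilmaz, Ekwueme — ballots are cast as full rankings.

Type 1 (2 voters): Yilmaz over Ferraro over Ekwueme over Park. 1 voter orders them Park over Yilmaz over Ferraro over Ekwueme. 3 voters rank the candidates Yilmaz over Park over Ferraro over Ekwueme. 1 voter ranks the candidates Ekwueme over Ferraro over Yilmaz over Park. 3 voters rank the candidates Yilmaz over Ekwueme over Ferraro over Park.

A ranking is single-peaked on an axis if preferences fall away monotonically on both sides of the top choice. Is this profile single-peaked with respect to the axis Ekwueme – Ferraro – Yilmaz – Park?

no

Axis positions: Ekwueme=1, Ferraro=2, Yilmaz=3, Park=4.
Type 1 (peak Yilmaz at position 3): ranking walks positions 3-2-1-4, expanding outward from the peak — single-peaked.
Type 2 (peak Park at position 4): ranking walks positions 4-3-2-1, expanding outward from the peak — single-peaked.
Type 3 (peak Yilmaz at position 3): ranking walks positions 3-4-2-1, expanding outward from the peak — single-peaked.
Type 4 (peak Ekwueme at position 1): ranking walks positions 1-2-3-4, expanding outward from the peak — single-peaked.
Type 5: ranking walks positions 3-1-2-4; Ekwueme is ranked above Ferraro even though Ferraro lies between Ekwueme and the peak Yilmaz on the axis — preferences dip and rise again. Not single-peaked.
Type 5 violates single-peakedness, so the profile is not single-peaked on this axis.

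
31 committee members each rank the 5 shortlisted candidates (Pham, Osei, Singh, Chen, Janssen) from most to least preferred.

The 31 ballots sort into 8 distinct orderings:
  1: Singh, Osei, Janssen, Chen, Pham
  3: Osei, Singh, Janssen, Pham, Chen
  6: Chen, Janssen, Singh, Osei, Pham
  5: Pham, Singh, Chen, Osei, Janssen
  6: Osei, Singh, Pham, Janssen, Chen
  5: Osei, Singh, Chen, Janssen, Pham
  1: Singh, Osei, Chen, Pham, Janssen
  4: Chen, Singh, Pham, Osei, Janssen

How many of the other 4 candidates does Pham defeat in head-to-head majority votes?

Pham against each rival (31 committee members):
Pham vs Osei: Pham preferred on 5+4 = 9 ballots; Osei wins 22–9.
Pham vs Singh: Pham preferred on 5 ballots; Singh wins 26–5.
Pham vs Chen: Chen, 17–14.
Pham vs Janssen: 5+6+1+4 = 16 for Pham, 15 for Janssen — Pham by 16–15.
Pham beats Janssen; loses to Osei, Singh, Chen — 1 pairwise win.

1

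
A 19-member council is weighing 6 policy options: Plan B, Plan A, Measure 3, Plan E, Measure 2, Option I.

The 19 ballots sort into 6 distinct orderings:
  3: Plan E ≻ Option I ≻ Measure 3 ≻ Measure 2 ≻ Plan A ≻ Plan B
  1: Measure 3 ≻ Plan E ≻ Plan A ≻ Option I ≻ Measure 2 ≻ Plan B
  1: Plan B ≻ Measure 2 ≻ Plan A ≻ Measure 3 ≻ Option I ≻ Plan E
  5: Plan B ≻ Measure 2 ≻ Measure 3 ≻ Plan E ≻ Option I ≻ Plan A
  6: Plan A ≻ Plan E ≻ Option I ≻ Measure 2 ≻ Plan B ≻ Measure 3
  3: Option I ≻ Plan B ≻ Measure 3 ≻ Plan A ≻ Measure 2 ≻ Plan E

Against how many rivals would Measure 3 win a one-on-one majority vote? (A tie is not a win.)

Measure 3 against each rival (19 council members):
Measure 3 vs Plan B: 3+1 = 4 for Measure 3, 15 for Plan B — Plan B by 15–4.
Measure 3 vs Plan A: Measure 3 is ranked higher on 3+1+5+3 = 12 ballots, Plan A on 7. Measure 3 wins 12–7.
Measure 3 vs Plan E: Measure 3, 10–9.
Measure 3 vs Measure 2: Measure 3 preferred on 3+1+3 = 7 ballots; Measure 2 wins 12–7.
Measure 3 vs Option I: Option I wins 12–7.
Measure 3 beats Plan A, Plan E; loses to Plan B, Measure 2, Option I — 2 pairwise wins.

2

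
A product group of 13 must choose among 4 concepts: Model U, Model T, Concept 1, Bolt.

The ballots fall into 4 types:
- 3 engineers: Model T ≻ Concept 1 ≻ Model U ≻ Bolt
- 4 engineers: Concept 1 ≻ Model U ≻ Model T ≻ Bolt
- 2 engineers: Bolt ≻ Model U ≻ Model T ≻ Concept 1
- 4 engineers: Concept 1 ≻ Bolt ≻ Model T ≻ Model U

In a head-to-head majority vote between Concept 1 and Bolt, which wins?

Concept 1

Ballots ranking Concept 1 above Bolt: 3 + 4 + 4 = 11.
Ballots ranking Bolt above Concept 1: 13 − 11 = 2.
Concept 1 wins the head-to-head 11–2.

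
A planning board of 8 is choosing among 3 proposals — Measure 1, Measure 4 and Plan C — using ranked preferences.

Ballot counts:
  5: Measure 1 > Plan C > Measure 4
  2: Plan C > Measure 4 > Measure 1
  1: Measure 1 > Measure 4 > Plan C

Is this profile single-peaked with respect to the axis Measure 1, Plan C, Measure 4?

no

Axis positions: Measure 1=1, Plan C=2, Measure 4=3.
Cluster 1 (peak Measure 1 at position 1): ranking walks positions 1-2-3, expanding outward from the peak — single-peaked.
Cluster 2 (peak Plan C at position 2): ranking walks positions 2-3-1, expanding outward from the peak — single-peaked.
Cluster 3: ranking walks positions 1-3-2; Measure 4 is ranked above Plan C even though Plan C lies between Measure 4 and the peak Measure 1 on the axis — preferences dip and rise again. Not single-peaked.
Cluster 3 violates single-peakedness, so the profile is not single-peaked on this axis.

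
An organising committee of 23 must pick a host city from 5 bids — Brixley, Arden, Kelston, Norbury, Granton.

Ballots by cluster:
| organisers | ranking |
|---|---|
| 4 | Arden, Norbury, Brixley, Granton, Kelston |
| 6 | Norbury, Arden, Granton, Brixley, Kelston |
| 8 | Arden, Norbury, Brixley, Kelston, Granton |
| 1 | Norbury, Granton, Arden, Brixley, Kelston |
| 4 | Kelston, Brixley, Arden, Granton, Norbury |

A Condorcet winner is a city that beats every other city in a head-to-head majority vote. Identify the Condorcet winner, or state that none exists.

Arden

Pairwise majorities:
Brixley vs Arden: Brixley is ranked higher on 4 ballots, Arden on 19. Arden wins 19–4.
Brixley vs Kelston: 19 to 4, Brixley.
Brixley vs Norbury: Brixley is ranked higher on 4 ballots, Norbury on 19. Norbury wins 19–4.
Brixley vs Granton: Brixley is ranked higher on 4+8+4 = 16 ballots, Granton on 7. Brixley wins 16–7.
Arden vs Kelston: 4+6+8+1 = 19 for Arden, 4 for Kelston — Arden by 19–4.
Arden vs Norbury: Arden preferred on 4+8+4 = 16 ballots; Arden wins 16–7.
Arden vs Granton: 4+6+8+4 = 22 for Arden, 1 for Granton — Arden by 22–1.
Kelston vs Norbury: 4 to 19, Norbury.
Kelston vs Granton: Kelston preferred on 8+4 = 12 ballots; Kelston wins 12–11.
Norbury vs Granton: 19 to 4, Norbury.
Only Arden has no losses; Arden is the Condorcet winner.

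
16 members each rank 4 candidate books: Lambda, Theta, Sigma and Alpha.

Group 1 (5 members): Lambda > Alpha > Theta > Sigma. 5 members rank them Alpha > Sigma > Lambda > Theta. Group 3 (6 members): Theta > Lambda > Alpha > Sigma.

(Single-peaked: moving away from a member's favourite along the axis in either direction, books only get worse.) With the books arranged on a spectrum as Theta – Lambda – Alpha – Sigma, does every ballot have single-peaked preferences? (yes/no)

Axis positions: Theta=1, Lambda=2, Alpha=3, Sigma=4.
Group 1 (peak Lambda at position 2): ranking walks positions 2-3-1-4, expanding outward from the peak — single-peaked.
Group 2 (peak Alpha at position 3): ranking walks positions 3-4-2-1, expanding outward from the peak — single-peaked.
Group 3 (peak Theta at position 1): ranking walks positions 1-2-3-4, expanding outward from the peak — single-peaked.
Every ranking is single-peaked on this axis.

yes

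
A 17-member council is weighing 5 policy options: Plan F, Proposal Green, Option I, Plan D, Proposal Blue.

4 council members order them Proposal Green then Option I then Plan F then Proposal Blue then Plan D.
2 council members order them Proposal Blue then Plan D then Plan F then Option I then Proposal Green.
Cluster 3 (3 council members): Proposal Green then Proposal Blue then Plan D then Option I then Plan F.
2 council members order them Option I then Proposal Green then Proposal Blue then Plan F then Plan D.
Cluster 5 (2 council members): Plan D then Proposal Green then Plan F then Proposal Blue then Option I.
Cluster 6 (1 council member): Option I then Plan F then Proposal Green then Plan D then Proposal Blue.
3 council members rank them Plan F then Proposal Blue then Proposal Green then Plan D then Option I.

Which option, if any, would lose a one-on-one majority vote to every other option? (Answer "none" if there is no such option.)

Pairwise majorities:
Plan F vs Proposal Green: Plan F preferred on 2+1+3 = 6 ballots; Proposal Green wins 11–6.
Plan F vs Option I: Plan F preferred on 2+2+3 = 7 ballots; Option I wins 10–7.
Plan F vs Plan D: Plan F preferred on 4+2+1+3 = 10 ballots; Plan F wins 10–7.
Plan F–Proposal Blue: Plan F 10–7.
Proposal Green vs Option I: Proposal Green preferred on 4+3+2+3 = 12 ballots; Proposal Green wins 12–5.
Proposal Green vs Plan D: Proposal Green is ranked higher on 4+3+2+1+3 = 13 ballots, Plan D on 4. Proposal Green wins 13–4.
Proposal Green vs Proposal Blue: Proposal Green preferred on 4+3+2+2+1 = 12 ballots; Proposal Green wins 12–5.
Option I vs Plan D: Plan D wins 10–7.
Option I vs Proposal Blue: Proposal Blue wins 10–7.
Plan D vs Proposal Blue: 2+1 = 3 for Plan D, 14 for Proposal Blue — Proposal Blue by 14–3.
No option is winless: Plan F beats Plan D; Proposal Green beats Plan F; Option I beats Plan F; Plan D beats Option I; Proposal Blue beats Option I. There is no Condorcet loser.

none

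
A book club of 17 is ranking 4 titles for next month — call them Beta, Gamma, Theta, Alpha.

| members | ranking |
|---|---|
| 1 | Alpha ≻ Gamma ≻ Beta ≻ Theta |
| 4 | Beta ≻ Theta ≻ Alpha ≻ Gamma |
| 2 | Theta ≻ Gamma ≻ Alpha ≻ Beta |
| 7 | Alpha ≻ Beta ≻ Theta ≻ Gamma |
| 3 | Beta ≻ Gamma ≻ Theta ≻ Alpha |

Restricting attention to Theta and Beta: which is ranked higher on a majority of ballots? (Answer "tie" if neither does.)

Beta

Ballots ranking Theta above Beta: 2.
Ballots ranking Beta above Theta: 17 − 2 = 15.
Beta wins the head-to-head 15–2.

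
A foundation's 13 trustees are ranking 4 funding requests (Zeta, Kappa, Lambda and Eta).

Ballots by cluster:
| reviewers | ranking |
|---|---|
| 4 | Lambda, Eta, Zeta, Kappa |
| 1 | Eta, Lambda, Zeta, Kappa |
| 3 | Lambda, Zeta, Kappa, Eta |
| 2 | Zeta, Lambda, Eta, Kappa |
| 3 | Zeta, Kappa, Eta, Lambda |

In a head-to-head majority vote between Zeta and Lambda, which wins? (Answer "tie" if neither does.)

Ballots ranking Zeta above Lambda: 2 + 3 = 5.
Ballots ranking Lambda above Zeta: 13 − 5 = 8.
Lambda wins the head-to-head 8–5.

Lambda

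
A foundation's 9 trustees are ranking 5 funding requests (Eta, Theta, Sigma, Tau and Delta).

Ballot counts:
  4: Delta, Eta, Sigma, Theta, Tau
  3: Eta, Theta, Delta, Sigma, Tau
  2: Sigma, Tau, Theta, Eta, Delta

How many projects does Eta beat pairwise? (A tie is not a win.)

4

Eta against each rival (9 reviewers):
Eta vs Theta: Eta preferred on 4+3 = 7 ballots; Eta wins 7–2.
Eta vs Sigma: Eta preferred on 4+3 = 7 ballots; Eta wins 7–2.
Eta–Tau: Eta 7–2.
Eta vs Delta: 3+2 = 5 for Eta, 4 for Delta — Eta by 5–4.
Eta beats Theta, Sigma, Tau, Delta — 4 pairwise wins.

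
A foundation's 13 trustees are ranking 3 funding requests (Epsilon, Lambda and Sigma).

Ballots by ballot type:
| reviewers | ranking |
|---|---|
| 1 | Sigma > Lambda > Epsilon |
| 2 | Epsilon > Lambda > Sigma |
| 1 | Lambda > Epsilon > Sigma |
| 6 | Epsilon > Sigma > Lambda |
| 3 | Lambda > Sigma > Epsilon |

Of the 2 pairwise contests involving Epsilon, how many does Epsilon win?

Epsilon against each rival (13 reviewers):
Epsilon vs Lambda: Epsilon, 8–5.
Epsilon vs Sigma: 9 to 4, Epsilon.
Epsilon beats Lambda, Sigma — 2 pairwise wins.

2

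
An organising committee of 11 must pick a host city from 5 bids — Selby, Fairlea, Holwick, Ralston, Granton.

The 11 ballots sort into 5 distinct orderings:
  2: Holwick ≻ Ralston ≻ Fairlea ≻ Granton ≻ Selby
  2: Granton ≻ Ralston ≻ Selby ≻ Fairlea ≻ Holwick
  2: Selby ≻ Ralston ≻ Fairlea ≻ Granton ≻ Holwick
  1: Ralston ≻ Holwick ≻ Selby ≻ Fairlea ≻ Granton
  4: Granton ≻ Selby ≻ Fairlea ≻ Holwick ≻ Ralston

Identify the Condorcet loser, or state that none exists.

Head-to-head results (11 organisers):
Selby vs Fairlea: Selby is ranked higher on 2+2+1+4 = 9 ballots, Fairlea on 2. Selby wins 9–2.
Selby–Holwick: Selby 8–3.
Selby vs Ralston: Selby, 6–5.
Selby vs Granton: Granton, 8–3.
Fairlea vs Holwick: 2+2+4 = 8 for Fairlea, 3 for Holwick — Fairlea by 8–3.
Fairlea vs Ralston: Fairlea preferred on 4 ballots; Ralston wins 7–4.
Fairlea–Granton: Granton 6–5.
Holwick vs Ralston: Holwick wins 6–5.
Holwick–Granton: Granton 8–3.
Ralston vs Granton: Ralston is ranked higher on 2+2+1 = 5 ballots, Granton on 6. Granton wins 6–5.
Each city has at least one pairwise win (Selby beats Fairlea; Fairlea beats Holwick; Holwick beats Ralston; Ralston beats Fairlea; Granton beats Selby) — no Condorcet loser.

none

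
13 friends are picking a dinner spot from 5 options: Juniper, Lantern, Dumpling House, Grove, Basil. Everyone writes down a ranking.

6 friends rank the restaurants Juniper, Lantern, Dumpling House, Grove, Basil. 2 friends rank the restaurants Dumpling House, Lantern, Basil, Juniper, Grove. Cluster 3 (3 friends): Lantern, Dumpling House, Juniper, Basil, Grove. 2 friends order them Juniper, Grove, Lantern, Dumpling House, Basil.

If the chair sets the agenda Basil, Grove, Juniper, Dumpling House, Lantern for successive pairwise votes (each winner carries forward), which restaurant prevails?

Round 1: Basil vs Grove — 5–8, Grove advances.
Round 2: Grove vs Juniper — 0–13, Juniper advances.
Round 3: Juniper vs Dumpling House — 8–5, Juniper advances.
Round 4: Juniper vs Lantern — 8–5, Juniper advances.
The agenda winner is Juniper.

Juniper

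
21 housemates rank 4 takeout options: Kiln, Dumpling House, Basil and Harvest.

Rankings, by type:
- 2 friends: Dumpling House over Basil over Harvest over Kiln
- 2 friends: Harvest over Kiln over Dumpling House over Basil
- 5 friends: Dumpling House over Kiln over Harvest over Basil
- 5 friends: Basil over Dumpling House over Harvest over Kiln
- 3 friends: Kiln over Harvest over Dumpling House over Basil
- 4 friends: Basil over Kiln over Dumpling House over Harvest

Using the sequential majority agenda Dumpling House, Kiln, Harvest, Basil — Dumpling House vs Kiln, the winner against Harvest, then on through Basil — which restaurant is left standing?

Round 1: Dumpling House vs Kiln — 12–9, Dumpling House advances.
Round 2: Dumpling House vs Harvest — 16–5, Dumpling House advances.
Round 3: Dumpling House vs Basil — 12–9, Dumpling House advances.
The agenda winner is Dumpling House.

Dumpling House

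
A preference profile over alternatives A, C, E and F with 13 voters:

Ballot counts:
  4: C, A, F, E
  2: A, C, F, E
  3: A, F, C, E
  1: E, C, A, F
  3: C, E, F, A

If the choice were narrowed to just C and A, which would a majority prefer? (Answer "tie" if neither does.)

Ballots ranking C above A: 4 + 1 + 3 = 8.
Ballots ranking A above C: 13 − 8 = 5.
C wins the head-to-head 8–5.

C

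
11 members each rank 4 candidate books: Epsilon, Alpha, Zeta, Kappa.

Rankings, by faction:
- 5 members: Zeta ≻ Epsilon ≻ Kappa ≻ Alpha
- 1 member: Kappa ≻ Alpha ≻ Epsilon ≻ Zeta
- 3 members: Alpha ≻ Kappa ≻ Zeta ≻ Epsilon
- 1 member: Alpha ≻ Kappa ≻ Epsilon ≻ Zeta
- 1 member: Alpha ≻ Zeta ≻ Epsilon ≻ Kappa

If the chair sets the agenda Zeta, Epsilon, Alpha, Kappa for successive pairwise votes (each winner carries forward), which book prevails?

Round 1: Zeta vs Epsilon — 9–2, Zeta advances.
Round 2: Zeta vs Alpha — 5–6, Alpha advances.
Round 3: Alpha vs Kappa — 5–6, Kappa advances.
The agenda winner is Kappa.

Kappa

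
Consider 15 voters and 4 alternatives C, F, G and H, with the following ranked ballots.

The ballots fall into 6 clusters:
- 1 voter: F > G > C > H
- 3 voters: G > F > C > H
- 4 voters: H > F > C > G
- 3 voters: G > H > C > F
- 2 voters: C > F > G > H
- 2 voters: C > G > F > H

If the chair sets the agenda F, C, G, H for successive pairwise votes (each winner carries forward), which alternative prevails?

G

Round 1: F vs C — 8–7, F advances.
Round 2: F vs G — 7–8, G advances.
Round 3: G vs H — 11–4, G advances.
The agenda winner is G.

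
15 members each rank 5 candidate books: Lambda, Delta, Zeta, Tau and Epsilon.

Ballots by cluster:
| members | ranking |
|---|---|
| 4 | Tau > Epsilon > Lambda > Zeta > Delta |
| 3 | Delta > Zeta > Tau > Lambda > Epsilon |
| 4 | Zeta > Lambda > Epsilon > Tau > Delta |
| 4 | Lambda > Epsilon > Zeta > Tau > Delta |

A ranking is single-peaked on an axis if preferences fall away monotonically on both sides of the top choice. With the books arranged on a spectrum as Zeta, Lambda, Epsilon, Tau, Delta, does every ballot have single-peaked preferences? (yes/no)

Axis positions: Zeta=1, Lambda=2, Epsilon=3, Tau=4, Delta=5.
Cluster 1 (peak Tau at position 4): ranking walks positions 4-3-2-1-5, expanding outward from the peak — single-peaked.
Cluster 2: ranking walks positions 5-1-4-2-3; Zeta is ranked above Tau even though Tau lies between Zeta and the peak Delta on the axis — preferences dip and rise again. Not single-peaked.
Cluster 3 (peak Zeta at position 1): ranking walks positions 1-2-3-4-5, expanding outward from the peak — single-peaked.
Cluster 4 (peak Lambda at position 2): ranking walks positions 2-3-1-4-5, expanding outward from the peak — single-peaked.
Cluster 2 violates single-peakedness, so the profile is not single-peaked on this axis.

no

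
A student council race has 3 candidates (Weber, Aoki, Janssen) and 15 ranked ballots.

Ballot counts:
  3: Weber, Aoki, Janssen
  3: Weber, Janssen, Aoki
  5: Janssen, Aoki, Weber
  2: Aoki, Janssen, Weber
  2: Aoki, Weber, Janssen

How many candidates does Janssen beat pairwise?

Janssen against each rival (15 voters):
Janssen vs Weber: 5+2 = 7 for Janssen, 8 for Weber — Weber by 8–7.
Janssen vs Aoki: Janssen, 8–7.
Janssen beats Aoki; loses to Weber — 1 pairwise win.

1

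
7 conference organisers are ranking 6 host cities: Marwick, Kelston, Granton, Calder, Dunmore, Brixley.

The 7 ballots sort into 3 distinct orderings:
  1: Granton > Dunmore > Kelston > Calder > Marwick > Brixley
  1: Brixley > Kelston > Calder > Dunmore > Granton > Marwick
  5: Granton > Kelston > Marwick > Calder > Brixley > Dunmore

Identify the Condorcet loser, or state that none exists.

Pairwise majorities:
Marwick vs Kelston: Marwick is ranked higher on 0 ballots, Kelston on 7. Kelston wins 7–0.
Marwick vs Granton: Marwick preferred on 0 ballots; Granton wins 7–0.
Marwick vs Calder: Marwick wins 5–2.
Marwick–Dunmore: Marwick 5–2.
Marwick vs Brixley: 6 to 1, Marwick.
Kelston vs Granton: 1 for Kelston, 6 for Granton — Granton by 6–1.
Kelston vs Calder: 7 to 0, Kelston.
Kelston vs Dunmore: Kelston, 6–1.
Kelston vs Brixley: Kelston is ranked higher on 1+5 = 6 ballots, Brixley on 1. Kelston wins 6–1.
Granton vs Calder: 6 to 1, Granton.
Granton vs Dunmore: Granton is ranked higher on 1+5 = 6 ballots, Dunmore on 1. Granton wins 6–1.
Granton vs Brixley: Granton, 6–1.
Calder vs Dunmore: Calder, 6–1.
Calder vs Brixley: Calder wins 6–1.
Dunmore vs Brixley: Dunmore preferred on 1 ballot; Brixley wins 6–1.
Dunmore loses to every other city — it is the Condorcet loser.

Dunmore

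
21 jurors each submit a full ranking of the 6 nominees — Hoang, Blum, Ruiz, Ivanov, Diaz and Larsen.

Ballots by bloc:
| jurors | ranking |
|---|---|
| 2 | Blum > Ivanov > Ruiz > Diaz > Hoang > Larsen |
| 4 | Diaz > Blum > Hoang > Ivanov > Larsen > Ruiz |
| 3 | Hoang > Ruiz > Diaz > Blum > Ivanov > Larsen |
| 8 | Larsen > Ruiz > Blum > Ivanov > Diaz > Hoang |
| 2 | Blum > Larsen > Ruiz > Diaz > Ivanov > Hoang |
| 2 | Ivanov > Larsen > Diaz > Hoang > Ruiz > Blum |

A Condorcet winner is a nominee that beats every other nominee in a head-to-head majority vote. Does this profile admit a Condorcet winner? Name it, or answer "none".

none

Pairwise majorities:
Hoang–Blum: Blum 16–5.
Hoang vs Ruiz: Ruiz, 12–9.
Hoang vs Ivanov: Ivanov, 14–7.
Hoang vs Diaz: Diaz wins 18–3.
Hoang–Larsen: Larsen 12–9.
Blum vs Ruiz: Ruiz, 13–8.
Blum–Ivanov: Blum 19–2.
Blum vs Diaz: Blum, 12–9.
Blum vs Larsen: Blum wins 11–10.
Ruiz vs Ivanov: Ruiz wins 13–8.
Ruiz vs Diaz: Ruiz wins 15–6.
Ruiz vs Larsen: Larsen wins 16–5.
Ivanov vs Diaz: Ivanov wins 12–9.
Ivanov–Larsen: Ivanov 11–10.
Diaz–Larsen: Larsen 12–9.
Each nominee drops at least one matchup (Hoang loses to Blum; Blum loses to Ruiz; Ruiz loses to Larsen; Ivanov loses to Blum; Diaz loses to Blum; Larsen loses to Blum); the cycle Blum beats Larsen beats Ruiz beats Blum rules out a Condorcet winner.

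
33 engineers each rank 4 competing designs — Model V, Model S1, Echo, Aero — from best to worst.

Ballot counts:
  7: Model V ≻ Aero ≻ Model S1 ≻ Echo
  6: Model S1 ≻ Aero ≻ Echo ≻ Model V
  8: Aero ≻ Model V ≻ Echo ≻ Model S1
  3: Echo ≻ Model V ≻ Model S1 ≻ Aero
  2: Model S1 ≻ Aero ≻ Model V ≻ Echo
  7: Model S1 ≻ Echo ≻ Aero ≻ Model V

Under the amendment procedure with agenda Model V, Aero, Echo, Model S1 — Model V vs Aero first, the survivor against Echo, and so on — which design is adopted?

Model S1

Round 1: Model V vs Aero — 10–23, Aero advances.
Round 2: Aero vs Echo — 23–10, Aero advances.
Round 3: Aero vs Model S1 — 15–18, Model S1 advances.
Model S1 survives the agenda.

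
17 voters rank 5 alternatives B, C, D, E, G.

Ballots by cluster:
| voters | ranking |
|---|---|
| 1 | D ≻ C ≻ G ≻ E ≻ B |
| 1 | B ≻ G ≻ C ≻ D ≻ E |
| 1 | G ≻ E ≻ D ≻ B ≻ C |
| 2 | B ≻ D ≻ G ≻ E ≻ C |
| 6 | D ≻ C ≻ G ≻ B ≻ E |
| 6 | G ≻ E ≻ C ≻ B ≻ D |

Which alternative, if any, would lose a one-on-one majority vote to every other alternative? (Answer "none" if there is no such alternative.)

none

Head-to-head results (17 voters):
B vs C: C, 13–4.
B vs D: 1+2+6 = 9 for B, 8 for D — B by 9–8.
B vs E: 1+2+6 = 9 for B, 8 for E — B by 9–8.
B vs G: 1+2 = 3 for B, 14 for G — G by 14–3.
C vs D: D wins 10–7.
C vs E: E wins 9–8.
C vs G: G wins 10–7.
D vs E: D is ranked higher on 1+1+2+6 = 10 ballots, E on 7. D wins 10–7.
D vs G: D preferred on 1+2+6 = 9 ballots; D wins 9–8.
E vs G: G wins 17–0.
Every alternative wins at least one matchup (B beats D; C beats B; D beats C; E beats C; G beats B), so there is no Condorcet loser.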